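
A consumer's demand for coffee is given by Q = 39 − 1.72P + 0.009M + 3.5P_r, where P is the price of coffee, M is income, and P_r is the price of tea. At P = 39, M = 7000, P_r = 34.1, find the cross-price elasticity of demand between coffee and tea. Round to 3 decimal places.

Q = 39 − 1.72(39) + 0.009(7000) + 3.5(34.1) = 39 − 67.08 + 63 + 119.35 = 154.27.
∂Q/∂P_r = +3.5, so E_xy = 3.5·(34.1/154.27) ≈ 0.774.
E_xy > 0: the goods are substitutes.

0.774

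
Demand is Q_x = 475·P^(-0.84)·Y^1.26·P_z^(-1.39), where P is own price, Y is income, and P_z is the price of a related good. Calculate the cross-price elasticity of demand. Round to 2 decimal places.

-1.39

For a Cobb–Douglas (constant-elasticity) form Q_x = A·P_z^α·…, the elasticity with respect to P_z equals the exponent α at every point.
Here the exponent on P_z is -1.39, so the cross-price elasticity of demand is -1.39.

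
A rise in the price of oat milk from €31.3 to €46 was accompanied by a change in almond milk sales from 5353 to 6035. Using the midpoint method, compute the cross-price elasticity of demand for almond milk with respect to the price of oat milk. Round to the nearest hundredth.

%ΔQ_x = (6035 − 5353)/[(5353+6035)/2] = 682/5694 ≈ 0.1198.
%ΔP_y = (46 − 31.3)/[(31.3+46)/2] ≈ 0.3803.
E_xy = 0.1198/0.3803 ≈ 0.31.
E_xy > 0, so almond milk and oat milk are substitutes.

0.31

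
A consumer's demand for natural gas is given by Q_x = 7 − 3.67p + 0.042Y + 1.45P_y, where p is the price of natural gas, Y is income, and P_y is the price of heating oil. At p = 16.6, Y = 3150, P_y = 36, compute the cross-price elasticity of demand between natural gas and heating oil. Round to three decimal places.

0.400

Q_x = 7 − 3.67(16.6) + 0.042(3150) + 1.45(36) = 7 − 60.922 + 132.3 + 52.2 = 130.578.
∂Q_x/∂P_y = +1.45, so E_xy = 1.45·(36/130.578) ≈ 0.400.
E_xy > 0: the goods are substitutes.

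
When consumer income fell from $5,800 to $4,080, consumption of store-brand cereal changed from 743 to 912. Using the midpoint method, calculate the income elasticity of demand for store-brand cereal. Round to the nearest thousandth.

%ΔQ = (912 − 743)/[(743+912)/2] = 169/827.5 ≈ 0.2042.
%ΔM = (4,080 − 5,800)/[(5,800+4,080)/2] = -1720/4940 ≈ -0.3482.
E_I = %ΔQ/%ΔM ≈ -0.587.
E_I < 0: inferior good.

-0.587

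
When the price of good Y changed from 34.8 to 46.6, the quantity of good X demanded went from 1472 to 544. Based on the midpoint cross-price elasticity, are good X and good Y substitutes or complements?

complements

%ΔQ_x = (544 − 1472)/[(1472+544)/2] = -928/1008 ≈ -0.9206.
%ΔP_y = (46.6 − 34.8)/[(34.8+46.6)/2] ≈ 0.2899.
E_xy = -0.9206/0.2899 ≈ -3.175.
E_xy < 0, so the goods are complements.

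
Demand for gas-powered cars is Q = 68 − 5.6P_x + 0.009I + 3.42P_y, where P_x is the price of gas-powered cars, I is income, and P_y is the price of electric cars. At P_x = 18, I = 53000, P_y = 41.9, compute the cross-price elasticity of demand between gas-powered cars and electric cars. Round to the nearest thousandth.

Q = 68 − 5.6(18) + 0.009(53000) + 3.42(41.9) = 68 − 100.8 + 477 + 143.298 = 587.498.
∂Q/∂P_y = +3.42, so E_xy = 3.42·(41.9/587.498) ≈ 0.244.
E_xy > 0: the goods are substitutes.

0.244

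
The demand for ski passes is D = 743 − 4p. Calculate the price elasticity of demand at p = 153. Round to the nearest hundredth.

At p = 153, D = 131.
dD/dp = −4.
Point elasticity E = (dD/dp)·(p/D) = -4 × 153/131 ≈ -4.67.
|E| > 1, so demand is elastic at this price.

-4.67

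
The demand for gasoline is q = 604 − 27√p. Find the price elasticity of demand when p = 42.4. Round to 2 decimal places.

-0.21

At p = 42.4, q = 428.1887.
dq/dp = −27/(2√p) = −27/(2·6.5115).
Point elasticity E = (dq/dp)·(p/q) = -2.0732 × 42.4/428.1887 ≈ -0.21.
|E| < 1, so demand is inelastic at this price.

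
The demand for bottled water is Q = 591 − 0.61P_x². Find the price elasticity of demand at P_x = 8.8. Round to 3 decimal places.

At P_x = 8.8, Q = 543.7616.
dQ/dP_x = −2·0.61·P_x = −10.736.
Point elasticity E = (dQ/dP_x)·(P_x/Q) = -10.736 × 8.8/543.7616 ≈ -0.174.
|E| < 1, so demand is inelastic at this price.

-0.174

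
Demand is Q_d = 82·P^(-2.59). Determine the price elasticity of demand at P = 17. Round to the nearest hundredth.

-2.59

For a Cobb–Douglas (constant-elasticity) form Q_d = A·P^α·…, the elasticity with respect to P equals the exponent α at every point.
Here the exponent on P is -2.59, so the price elasticity of demand is -2.59.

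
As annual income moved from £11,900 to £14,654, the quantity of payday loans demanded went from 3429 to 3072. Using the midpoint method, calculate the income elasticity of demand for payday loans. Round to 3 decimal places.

-0.529

%ΔQ = (3072 − 3429)/[(3429+3072)/2] = -357/3250.5 ≈ -0.1098.
%ΔI = (14,654 − 11,900)/[(11,900+14,654)/2] = 2754/13277 ≈ 0.2074.
E_I = %ΔQ/%ΔI ≈ -0.529.
E_I < 0: inferior good.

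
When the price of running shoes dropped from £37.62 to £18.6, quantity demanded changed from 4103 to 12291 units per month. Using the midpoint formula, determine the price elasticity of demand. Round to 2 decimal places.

%ΔQ = (12291 − 4103)/[(4103 + 12291)/2] = 8188/8197 ≈ 0.9989.
%Δp = (18.6 − 37.62)/[(37.62 + 18.6)/2] = -19.02/28.11 ≈ -0.6766.
Arc elasticity E = %ΔQ/%Δp ≈ 0.9989/-0.6766 ≈ -1.48.
|E| > 1: demand is elastic over this range.

-1.48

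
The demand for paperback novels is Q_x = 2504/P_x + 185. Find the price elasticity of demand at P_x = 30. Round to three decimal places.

At P_x = 30, Q_x = 268.4667.
dQ_x/dP_x = −2504/P_x² = −2.7822.
Point elasticity E = (dQ_x/dP_x)·(P_x/Q_x) = -2.7822 × 30/268.4667 ≈ -0.311.
|E| < 1, so demand is inelastic at this price.

-0.311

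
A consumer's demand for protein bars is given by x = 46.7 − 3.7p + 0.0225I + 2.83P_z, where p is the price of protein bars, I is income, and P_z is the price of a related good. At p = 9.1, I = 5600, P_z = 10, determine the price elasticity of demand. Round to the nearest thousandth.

First evaluate x: 46.7 − 3.7(9.1) + 0.0225(5600) + 2.83(10) = 46.7 − 33.67 + 126 + 28.3 = 167.33.
∂x/∂p = −3.7, so E_p = (−3.7)·(9.1/167.33) ≈ -0.201.
|E_p| < 1: demand is inelastic.

-0.201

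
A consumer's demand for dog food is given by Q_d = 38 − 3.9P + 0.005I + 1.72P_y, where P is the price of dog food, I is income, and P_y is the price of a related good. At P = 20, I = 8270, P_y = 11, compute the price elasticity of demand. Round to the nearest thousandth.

Substituting, Q_d = 38 − 3.9(20) + 0.005(8270) + 1.72(11) = 38 − 78 + 41.35 + 18.92 = 20.27.
∂Q_d/∂P = −3.9, so E_p = (−3.9)·(20/20.27) ≈ -3.848.
|E_p| > 1: demand is elastic.

-3.848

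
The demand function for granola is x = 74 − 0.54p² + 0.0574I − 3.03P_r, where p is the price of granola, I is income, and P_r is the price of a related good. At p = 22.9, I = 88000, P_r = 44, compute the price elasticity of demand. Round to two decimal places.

Evaluating quantity at (p, I, P_r) gives x = 74 − 0.54(22.9)² + 0.0574(88000) − 3.03(44) = 74 − 283.1814 + 5051.2 − 133.32 = 4708.6986.
∂x/∂p = −2·0.54·p = -24.732, so E_p = -24.732·(22.9/4708.6986) ≈ -0.12.
|E_p| < 1: demand is inelastic.

-0.12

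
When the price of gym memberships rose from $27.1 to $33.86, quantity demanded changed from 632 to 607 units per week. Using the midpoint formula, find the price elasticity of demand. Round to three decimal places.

%ΔQ = (607 − 632)/[(632 + 607)/2] = -25/619.5 ≈ -0.0404.
%Δp = (33.86 − 27.1)/[(27.1 + 33.86)/2] = 6.76/30.48 ≈ 0.2218.
Arc elasticity E = %ΔQ/%Δp ≈ -0.0404/0.2218 ≈ -0.182.
|E| < 1: demand is inelastic over this range.

-0.182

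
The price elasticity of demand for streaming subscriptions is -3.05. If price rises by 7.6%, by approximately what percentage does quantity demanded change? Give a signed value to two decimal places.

%ΔQ ≈ E × %ΔP = (-3.05) × (7.6%) = -23.18%.

-23.18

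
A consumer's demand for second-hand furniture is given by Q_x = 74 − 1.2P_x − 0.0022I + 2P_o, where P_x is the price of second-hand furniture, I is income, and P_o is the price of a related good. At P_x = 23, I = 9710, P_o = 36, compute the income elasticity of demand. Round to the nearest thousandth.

-0.220

Evaluating quantity at (P_x, I, P_o) gives Q_x = 74 − 1.2(23) − 0.0022(9710) + 2(36) = 74 − 27.6 − 21.362 + 72 = 97.038.
∂Q_x/∂I = −0.0022, so E_I = -0.0022·(9710/97.038) ≈ -0.220.
E_I < 0: inferior good.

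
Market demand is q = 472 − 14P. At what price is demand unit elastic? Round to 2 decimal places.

16.86

For linear demand q = a − bP, E = −bP/(a − bP). |E| = 1 ⇒ bP = a − bP ⇒ P = a/(2b).
P = 472/(2·14) ≈ 16.86.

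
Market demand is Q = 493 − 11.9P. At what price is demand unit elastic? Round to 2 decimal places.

For linear demand Q = a − bP, E = −bP/(a − bP). |E| = 1 ⇒ bP = a − bP ⇒ P = a/(2b).
P = 493/(2·11.9) ≈ 20.71.

20.71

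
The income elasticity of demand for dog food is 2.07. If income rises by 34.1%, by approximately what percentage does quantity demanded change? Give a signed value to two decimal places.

70.59

%ΔQ ≈ E × %ΔI = (2.07) × (34.1%) ≈ 70.59%.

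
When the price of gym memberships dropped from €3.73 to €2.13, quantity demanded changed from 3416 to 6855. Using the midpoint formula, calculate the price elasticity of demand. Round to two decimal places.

-1.23

%ΔQ = (6855 − 3416)/[(3416 + 6855)/2] = 3439/5135.5 ≈ 0.6697.
%Δp = (2.13 − 3.73)/[(3.73 + 2.13)/2] = -1.6/2.93 ≈ -0.5461.
Arc elasticity E = %ΔQ/%Δp ≈ 0.6697/-0.5461 ≈ -1.23.
|E| > 1: demand is elastic over this range.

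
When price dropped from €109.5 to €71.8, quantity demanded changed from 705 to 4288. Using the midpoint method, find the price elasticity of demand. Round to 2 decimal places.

-3.45

%ΔQ = (4288 − 705)/[(705 + 4288)/2] = 3583/2496.5 ≈ 1.4352.
%Δp = (71.8 − 109.5)/[(109.5 + 71.8)/2] = -37.7/90.65 ≈ -0.4159.
Arc elasticity E = %ΔQ/%Δp ≈ 1.4352/-0.4159 ≈ -3.45.
|E| > 1: demand is elastic over this range.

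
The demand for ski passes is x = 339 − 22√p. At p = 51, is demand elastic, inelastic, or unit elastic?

inelastic

At p = 51, x = 181.8886.
dx/dp = −22/(2√p) = −22/(2·7.1414).
Point elasticity E = (dx/dp)·(p/x) = -1.5403 × 51/181.8886 ≈ -0.432.
|E| ≈ 0.432 < 1, so demand is inelastic.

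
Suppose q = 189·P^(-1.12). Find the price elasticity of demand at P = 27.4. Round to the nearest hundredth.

-1.12

For a Cobb–Douglas (constant-elasticity) form q = A·P^α·…, the elasticity with respect to P equals the exponent α at every point.
Here the exponent on P is -1.12, so the price elasticity of demand is -1.12.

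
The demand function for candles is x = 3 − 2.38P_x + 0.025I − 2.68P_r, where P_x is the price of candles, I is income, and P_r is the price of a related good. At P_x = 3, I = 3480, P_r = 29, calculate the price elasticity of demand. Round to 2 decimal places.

-1.39

Evaluating quantity at (P_x, I, P_r) gives x = 3 − 2.38(3) + 0.025(3480) − 2.68(29) = 3 − 7.14 + 87 − 77.72 = 5.14.
∂x/∂P_x = −2.38, so E_p = (−2.38)·(3/5.14) ≈ -1.39.
|E_p| > 1: demand is elastic.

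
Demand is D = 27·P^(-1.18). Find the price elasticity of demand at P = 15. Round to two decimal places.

For a Cobb–Douglas (constant-elasticity) form D = A·P^α·…, the elasticity with respect to P equals the exponent α at every point.
Here the exponent on P is -1.18, so the price elasticity of demand is -1.18.

-1.18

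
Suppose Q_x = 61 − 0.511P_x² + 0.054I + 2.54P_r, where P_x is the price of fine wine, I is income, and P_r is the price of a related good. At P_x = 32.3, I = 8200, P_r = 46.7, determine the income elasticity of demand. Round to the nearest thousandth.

4.959

Evaluating quantity at (P_x, I, P_r) gives Q_x = 61 − 0.511(32.3)² + 0.054(8200) + 2.54(46.7) = 61 − 533.1212 + 442.8 + 118.618 = 89.2968.
∂Q_x/∂I = +0.054, so E_I = 0.054·(8200/89.2968) ≈ 4.959.
E_I > 1: normal good (luxury).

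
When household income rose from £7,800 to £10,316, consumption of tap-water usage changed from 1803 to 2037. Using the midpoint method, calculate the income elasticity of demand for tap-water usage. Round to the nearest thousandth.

%ΔQ = (2037 − 1803)/[(1803+2037)/2] = 234/1920 ≈ 0.1219.
%ΔM = (10,316 − 7,800)/[(7,800+10,316)/2] = 2516/9058 ≈ 0.2778.
E_I = %ΔQ/%ΔM ≈ 0.439.
E_I ∈ (0,1): normal good (necessity).

0.439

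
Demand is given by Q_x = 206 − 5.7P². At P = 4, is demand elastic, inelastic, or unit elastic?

elastic

At P = 4, Q_x = 114.8.
dQ_x/dP = −2·5.7·P = −45.6.
Point elasticity E = (dQ_x/dP)·(P/Q_x) = -45.6 × 4/114.8 ≈ -1.589.
|E| ≈ 1.589 > 1, so demand is elastic.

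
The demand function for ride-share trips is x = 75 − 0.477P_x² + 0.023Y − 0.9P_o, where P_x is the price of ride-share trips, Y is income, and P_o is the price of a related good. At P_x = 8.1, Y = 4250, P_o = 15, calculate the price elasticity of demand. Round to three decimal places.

-0.489

x = 75 − 0.477(8.1)² + 0.023(4250) − 0.9(15) = 75 − 31.296 + 97.75 − 13.5 = 127.954.
∂x/∂P_x = −2·0.477·P_x = -7.7274, so E_p = -7.7274·(8.1/127.954) ≈ -0.489.
|E_p| < 1: demand is inelastic.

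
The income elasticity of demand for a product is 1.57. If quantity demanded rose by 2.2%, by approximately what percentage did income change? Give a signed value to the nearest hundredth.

%ΔQ ≈ E × %ΔI ⇒ %ΔI = %ΔQ / E = (2.2%)/(1.57) ≈ 1.40%.

1.40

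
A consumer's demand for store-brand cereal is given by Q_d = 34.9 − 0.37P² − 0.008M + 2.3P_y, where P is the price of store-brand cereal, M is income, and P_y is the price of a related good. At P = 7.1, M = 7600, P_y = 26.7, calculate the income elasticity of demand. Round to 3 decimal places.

-3.607

At the given point, Q_d = 34.9 − 0.37(7.1)² − 0.008(7600) + 2.3(26.7) = 34.9 − 18.6517 − 60.8 + 61.41 = 16.8583.
∂Q_d/∂M = −0.008, so E_I = -0.008·(7600/16.8583) ≈ -3.607.
E_I < 0: inferior good.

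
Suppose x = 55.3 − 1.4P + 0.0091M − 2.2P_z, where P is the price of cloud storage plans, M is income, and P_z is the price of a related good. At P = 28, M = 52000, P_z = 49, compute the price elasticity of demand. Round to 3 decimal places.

-0.103

Substituting, x = 55.3 − 1.4(28) + 0.0091(52000) − 2.2(49) = 55.3 − 39.2 + 473.2 − 107.8 = 381.5.
∂x/∂P = −1.4, so E_p = (−1.4)·(28/381.5) ≈ -0.103.
|E_p| < 1: demand is inelastic.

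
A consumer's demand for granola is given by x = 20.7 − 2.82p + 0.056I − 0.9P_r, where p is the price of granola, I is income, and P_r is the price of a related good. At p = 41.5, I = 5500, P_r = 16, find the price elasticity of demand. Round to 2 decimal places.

At the given point, x = 20.7 − 2.82(41.5) + 0.056(5500) − 0.9(16) = 20.7 − 117.03 + 308 − 14.4 = 197.27.
∂x/∂p = −2.82, so E_p = (−2.82)·(41.5/197.27) ≈ -0.59.
|E_p| < 1: demand is inelastic.

-0.59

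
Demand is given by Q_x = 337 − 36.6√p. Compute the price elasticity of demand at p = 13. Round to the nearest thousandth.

At p = 13, Q_x = 205.0368.
dQ_x/dp = −36.6/(2√p) = −36.6/(2·3.6056).
Point elasticity E = (dQ_x/dp)·(p/Q_x) = -5.0755 × 13/205.0368 ≈ -0.322.
|E| < 1, so demand is inelastic at this price.

-0.322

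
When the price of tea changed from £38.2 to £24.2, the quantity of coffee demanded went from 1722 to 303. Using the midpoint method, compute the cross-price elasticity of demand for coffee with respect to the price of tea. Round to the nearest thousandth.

%ΔQ_x = (303 − 1722)/[(1722+303)/2] = -1419/1012.5 ≈ -1.4015.
%ΔP_y = (24.2 − 38.2)/[(38.2+24.2)/2] ≈ -0.4487.
E_xy = -1.4015/-0.4487 ≈ 3.123.
E_xy > 0, so coffee and tea are substitutes.

3.123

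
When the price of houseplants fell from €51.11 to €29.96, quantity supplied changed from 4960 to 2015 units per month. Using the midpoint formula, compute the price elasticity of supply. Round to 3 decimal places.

1.618

%ΔQ = (2015 − 4960)/[(4960 + 2015)/2] = -2945/3487.5 ≈ -0.8444.
%ΔP = (29.96 − 51.11)/[(51.11 + 29.96)/2] = -21.15/40.535 ≈ -0.5218.
Arc elasticity E = %ΔQ/%ΔP ≈ -0.8444/-0.5218 ≈ 1.618.
|E| > 1: supply is elastic over this range.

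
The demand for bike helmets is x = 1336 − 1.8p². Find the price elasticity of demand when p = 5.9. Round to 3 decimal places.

-0.098

At p = 5.9, x = 1273.342.
dx/dp = −2·1.8·p = −21.24.
Point elasticity E = (dx/dp)·(p/x) = -21.24 × 5.9/1273.342 ≈ -0.098.
|E| < 1, so demand is inelastic at this price.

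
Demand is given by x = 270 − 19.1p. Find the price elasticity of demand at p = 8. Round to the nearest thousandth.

At p = 8, x = 117.2.
dx/dp = −19.1.
Point elasticity E = (dx/dp)·(p/x) = -19.1 × 8/117.2 ≈ -1.304.
|E| > 1, so demand is elastic at this price.

-1.304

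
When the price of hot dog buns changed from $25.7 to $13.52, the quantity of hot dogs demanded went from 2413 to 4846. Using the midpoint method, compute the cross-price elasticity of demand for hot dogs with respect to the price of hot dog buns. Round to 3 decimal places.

-1.079

%ΔQ_x = (4846 − 2413)/[(2413+4846)/2] = 2433/3629.5 ≈ 0.6703.
%ΔP_y = (13.52 − 25.7)/[(25.7+13.52)/2] ≈ -0.6211.
E_xy = 0.6703/-0.6211 ≈ -1.079.
E_xy < 0, so hot dogs and hot dog buns are complements.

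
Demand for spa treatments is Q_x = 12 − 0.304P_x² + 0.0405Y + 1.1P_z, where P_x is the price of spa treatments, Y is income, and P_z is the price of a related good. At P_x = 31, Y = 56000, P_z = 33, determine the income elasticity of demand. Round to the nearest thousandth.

1.120

First evaluate Q_x: 12 − 0.304(31)² + 0.0405(56000) + 1.1(33) = 12 − 292.144 + 2268 + 36.3 = 2024.156.
∂Q_x/∂Y = +0.0405, so E_I = 0.0405·(56000/2024.156) ≈ 1.120.
E_I > 1: normal good (luxury).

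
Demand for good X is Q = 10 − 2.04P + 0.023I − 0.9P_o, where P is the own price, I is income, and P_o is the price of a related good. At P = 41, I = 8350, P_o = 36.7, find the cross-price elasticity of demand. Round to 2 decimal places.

-0.39

Substituting, Q = 10 − 2.04(41) + 0.023(8350) − 0.9(36.7) = 10 − 83.64 + 192.05 − 33.03 = 85.38.
∂Q/∂P_o = −0.9, so E_xy = -0.9·(36.7/85.38) ≈ -0.39.
E_xy < 0: the goods are complements.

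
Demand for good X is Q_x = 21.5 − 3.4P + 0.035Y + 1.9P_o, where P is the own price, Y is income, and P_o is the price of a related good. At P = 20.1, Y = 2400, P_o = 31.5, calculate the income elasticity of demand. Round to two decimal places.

0.87

At the given point, Q_x = 21.5 − 3.4(20.1) + 0.035(2400) + 1.9(31.5) = 21.5 − 68.34 + 84 + 59.85 = 97.01.
∂Q_x/∂Y = +0.035, so E_I = 0.035·(2400/97.01) ≈ 0.87.
E_I ∈ (0,1): normal good (necessity).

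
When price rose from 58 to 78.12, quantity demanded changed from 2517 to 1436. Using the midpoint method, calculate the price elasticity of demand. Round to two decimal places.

-1.85

%Δq = (1436 − 2517)/[(2517 + 1436)/2] = -1081/1976.5 ≈ -0.5469.
%ΔP = (78.12 − 58)/[(58 + 78.12)/2] = 20.12/68.06 ≈ 0.2956.
Arc elasticity E = %Δq/%ΔP ≈ -0.5469/0.2956 ≈ -1.85.
|E| > 1: demand is elastic over this range.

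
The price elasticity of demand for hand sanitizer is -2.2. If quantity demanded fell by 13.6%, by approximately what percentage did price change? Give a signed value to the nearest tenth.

6.2

%ΔQ ≈ E × %ΔP ⇒ %ΔP = %ΔQ / E = (-13.6%)/(-2.2) ≈ 6.2%.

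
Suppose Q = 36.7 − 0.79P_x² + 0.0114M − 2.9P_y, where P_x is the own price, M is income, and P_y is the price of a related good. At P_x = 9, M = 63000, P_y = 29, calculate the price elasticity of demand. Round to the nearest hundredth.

-0.21

First evaluate Q: 36.7 − 0.79(9)² + 0.0114(63000) − 2.9(29) = 36.7 − 63.99 + 718.2 − 84.1 = 606.81.
∂Q/∂P_x = −2·0.79·P_x = -14.22, so E_p = -14.22·(9/606.81) ≈ -0.21.
|E_p| < 1: demand is inelastic.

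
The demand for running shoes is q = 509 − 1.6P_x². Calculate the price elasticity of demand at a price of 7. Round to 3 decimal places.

At P_x = 7, q = 430.6.
dq/dP_x = −2·1.6·P_x = −22.4.
Point elasticity E = (dq/dP_x)·(P_x/q) = -22.4 × 7/430.6 ≈ -0.364.
|E| < 1, so demand is inelastic at this price.

-0.364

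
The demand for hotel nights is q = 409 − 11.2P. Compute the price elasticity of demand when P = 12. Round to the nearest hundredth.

-0.49

At P = 12, q = 274.6.
dq/dP = −11.2.
Point elasticity E = (dq/dP)·(P/q) = -11.2 × 12/274.6 ≈ -0.49.
|E| < 1, so demand is inelastic at this price.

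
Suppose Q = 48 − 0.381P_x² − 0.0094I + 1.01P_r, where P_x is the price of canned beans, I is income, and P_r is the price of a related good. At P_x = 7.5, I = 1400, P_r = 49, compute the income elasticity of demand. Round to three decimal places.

Evaluating quantity at (P_x, I, P_r) gives Q = 48 − 0.381(7.5)² − 0.0094(1400) + 1.01(49) = 48 − 21.4313 − 13.16 + 49.49 = 62.8988.
∂Q/∂I = −0.0094, so E_I = -0.0094·(1400/62.8988) ≈ -0.209.
E_I < 0: inferior good.

-0.209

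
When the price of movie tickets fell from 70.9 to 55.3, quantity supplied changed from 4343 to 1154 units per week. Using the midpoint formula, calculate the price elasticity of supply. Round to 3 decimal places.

4.693

%Δq = (1154 − 4343)/[(4343 + 1154)/2] = -3189/2748.5 ≈ -1.1603.
%ΔP = (55.3 − 70.9)/[(70.9 + 55.3)/2] = -15.6/63.1 ≈ -0.2472.
Arc elasticity E = %Δq/%ΔP ≈ -1.1603/-0.2472 ≈ 4.693.
|E| > 1: supply is elastic over this range.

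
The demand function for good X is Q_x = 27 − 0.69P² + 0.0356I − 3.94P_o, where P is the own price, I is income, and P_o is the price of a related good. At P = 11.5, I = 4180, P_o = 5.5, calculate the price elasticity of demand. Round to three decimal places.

Q_x = 27 − 0.69(11.5)² + 0.0356(4180) − 3.94(5.5) = 27 − 91.2525 + 148.808 − 21.67 = 62.8855.
∂Q_x/∂P = −2·0.69·P = -15.87, so E_p = -15.87·(11.5/62.8855) ≈ -2.902.
|E_p| > 1: demand is elastic.

-2.902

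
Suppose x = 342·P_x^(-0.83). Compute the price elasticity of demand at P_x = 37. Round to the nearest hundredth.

For a Cobb–Douglas (constant-elasticity) form x = A·P_x^α·…, the elasticity with respect to P_x equals the exponent α at every point.
Here the exponent on P_x is -0.83, so the price elasticity of demand is -0.83.

-0.83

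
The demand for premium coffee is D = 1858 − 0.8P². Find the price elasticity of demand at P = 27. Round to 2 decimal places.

-0.91

At P = 27, D = 1274.8.
dD/dP = −2·0.8·P = −43.2.
Point elasticity E = (dD/dP)·(P/D) = -43.2 × 27/1274.8 ≈ -0.91.
|E| < 1, so demand is inelastic at this price.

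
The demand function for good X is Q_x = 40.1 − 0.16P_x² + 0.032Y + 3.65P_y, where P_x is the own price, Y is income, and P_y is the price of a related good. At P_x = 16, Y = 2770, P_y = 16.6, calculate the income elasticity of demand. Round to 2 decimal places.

0.60

At the given point, Q_x = 40.1 − 0.16(16)² + 0.032(2770) + 3.65(16.6) = 40.1 − 40.96 + 88.64 + 60.59 = 148.37.
∂Q_x/∂Y = +0.032, so E_I = 0.032·(2770/148.37) ≈ 0.60.
E_I ∈ (0,1): normal good (necessity).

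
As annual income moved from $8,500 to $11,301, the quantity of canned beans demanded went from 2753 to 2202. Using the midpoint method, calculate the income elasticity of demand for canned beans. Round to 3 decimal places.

-0.786

%ΔQ = (2202 − 2753)/[(2753+2202)/2] = -551/2477.5 ≈ -0.2224.
%ΔM = (11,301 − 8,500)/[(8,500+11,301)/2] = 2801/9900.5 ≈ 0.2829.
E_I = %ΔQ/%ΔM ≈ -0.786.
E_I < 0: inferior good.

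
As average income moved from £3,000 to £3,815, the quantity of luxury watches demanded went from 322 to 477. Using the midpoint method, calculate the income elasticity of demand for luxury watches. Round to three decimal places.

%ΔQ = (477 − 322)/[(322+477)/2] = 155/399.5 ≈ 0.3880.
%ΔI = (3,815 − 3,000)/[(3,000+3,815)/2] = 815/3407.5 ≈ 0.2392.
E_I = %ΔQ/%ΔI ≈ 1.622.
E_I > 1: normal good (luxury).

1.622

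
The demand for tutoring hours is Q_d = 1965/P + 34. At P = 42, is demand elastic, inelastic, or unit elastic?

At P = 42, Q_d = 80.7857.
dQ_d/dP = −1965/P² = −1.1139.
Point elasticity E = (dQ_d/dP)·(P/Q_d) = -1.1139 × 42/80.7857 ≈ -0.579.
|E| ≈ 0.579 < 1, so demand is inelastic.

inelastic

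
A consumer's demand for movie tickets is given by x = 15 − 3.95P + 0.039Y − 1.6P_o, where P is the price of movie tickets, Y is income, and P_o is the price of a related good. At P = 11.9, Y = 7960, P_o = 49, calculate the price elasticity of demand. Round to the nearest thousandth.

Evaluating quantity at (P, Y, P_o) gives x = 15 − 3.95(11.9) + 0.039(7960) − 1.6(49) = 15 − 47.005 + 310.44 − 78.4 = 200.035.
∂x/∂P = −3.95, so E_p = (−3.95)·(11.9/200.035) ≈ -0.235.
|E_p| < 1: demand is inelastic.

-0.235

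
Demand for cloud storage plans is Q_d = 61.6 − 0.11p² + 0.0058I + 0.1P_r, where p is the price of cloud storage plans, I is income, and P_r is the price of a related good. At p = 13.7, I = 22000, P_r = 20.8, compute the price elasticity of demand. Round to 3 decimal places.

-0.242

Q_d = 61.6 − 0.11(13.7)² + 0.0058(22000) + 0.1(20.8) = 61.6 − 20.6459 + 127.6 + 2.08 = 170.6341.
∂Q_d/∂p = −2·0.11·p = -3.014, so E_p = -3.014·(13.7/170.6341) ≈ -0.242.
|E_p| < 1: demand is inelastic.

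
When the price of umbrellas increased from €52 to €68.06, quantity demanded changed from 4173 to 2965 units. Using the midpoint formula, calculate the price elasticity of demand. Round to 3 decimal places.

%Δq = (2965 − 4173)/[(4173 + 2965)/2] = -1208/3569 ≈ -0.3385.
%Δp = (68.06 − 52)/[(52 + 68.06)/2] = 16.06/60.03 ≈ 0.2675.
Arc elasticity E = %Δq/%Δp ≈ -0.3385/0.2675 ≈ -1.265.
|E| > 1: demand is elastic over this range.

-1.265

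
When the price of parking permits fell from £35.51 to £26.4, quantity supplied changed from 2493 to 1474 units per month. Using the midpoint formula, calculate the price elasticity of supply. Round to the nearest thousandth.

1.746

%ΔQ = (1474 − 2493)/[(2493 + 1474)/2] = -1019/1983.5 ≈ -0.5137.
%ΔP = (26.4 − 35.51)/[(35.51 + 26.4)/2] = -9.11/30.955 ≈ -0.2943.
Arc elasticity E = %ΔQ/%ΔP ≈ -0.5137/-0.2943 ≈ 1.746.
|E| > 1: supply is elastic over this range.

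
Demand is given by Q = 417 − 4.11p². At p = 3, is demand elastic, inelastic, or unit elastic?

inelastic

At p = 3, Q = 380.01.
dQ/dp = −2·4.11·p = −24.66.
Point elasticity E = (dQ/dp)·(p/Q) = -24.66 × 3/380.01 ≈ -0.195.
|E| ≈ 0.195 < 1, so demand is inelastic.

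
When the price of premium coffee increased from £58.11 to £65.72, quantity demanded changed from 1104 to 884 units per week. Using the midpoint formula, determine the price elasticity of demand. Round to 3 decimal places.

-1.801

%ΔQ = (884 − 1104)/[(1104 + 884)/2] = -220/994 ≈ -0.2213.
%Δp = (65.72 − 58.11)/[(58.11 + 65.72)/2] = 7.61/61.915 ≈ 0.1229.
Arc elasticity E = %ΔQ/%Δp ≈ -0.2213/0.1229 ≈ -1.801.
|E| > 1: demand is elastic over this range.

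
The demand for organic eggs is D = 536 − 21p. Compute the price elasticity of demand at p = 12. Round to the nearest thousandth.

At p = 12, D = 284.
dD/dp = −21.
Point elasticity E = (dD/dp)·(p/D) = -21 × 12/284 ≈ -0.887.
|E| < 1, so demand is inelastic at this price.

-0.887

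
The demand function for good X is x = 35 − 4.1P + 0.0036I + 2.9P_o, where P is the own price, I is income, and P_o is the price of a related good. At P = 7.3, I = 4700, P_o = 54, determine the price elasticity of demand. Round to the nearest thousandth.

At the given point, x = 35 − 4.1(7.3) + 0.0036(4700) + 2.9(54) = 35 − 29.93 + 16.92 + 156.6 = 178.59.
∂x/∂P = −4.1, so E_p = (−4.1)·(7.3/178.59) ≈ -0.168.
|E_p| < 1: demand is inelastic.

-0.168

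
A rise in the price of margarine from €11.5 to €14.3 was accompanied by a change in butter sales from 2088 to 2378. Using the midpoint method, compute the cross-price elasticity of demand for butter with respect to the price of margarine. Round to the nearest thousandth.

%ΔQ_x = (2378 − 2088)/[(2088+2378)/2] = 290/2233 ≈ 0.1299.
%ΔP_y = (14.3 − 11.5)/[(11.5+14.3)/2] ≈ 0.2171.
E_xy = 0.1299/0.2171 ≈ 0.598.
E_xy > 0, so butter and margarine are substitutes.

0.598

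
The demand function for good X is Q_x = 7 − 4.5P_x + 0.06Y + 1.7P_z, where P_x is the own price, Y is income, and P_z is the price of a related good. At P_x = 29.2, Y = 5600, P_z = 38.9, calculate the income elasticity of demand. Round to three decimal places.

1.210

First evaluate Q_x: 7 − 4.5(29.2) + 0.06(5600) + 1.7(38.9) = 7 − 131.4 + 336 + 66.13 = 277.73.
∂Q_x/∂Y = +0.06, so E_I = 0.06·(5600/277.73) ≈ 1.210.
E_I > 1: normal good (luxury).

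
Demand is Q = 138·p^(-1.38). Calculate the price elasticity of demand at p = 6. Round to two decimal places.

-1.38

For a Cobb–Douglas (constant-elasticity) form Q = A·p^α·…, the elasticity with respect to p equals the exponent α at every point.
Here the exponent on p is -1.38, so the price elasticity of demand is -1.38.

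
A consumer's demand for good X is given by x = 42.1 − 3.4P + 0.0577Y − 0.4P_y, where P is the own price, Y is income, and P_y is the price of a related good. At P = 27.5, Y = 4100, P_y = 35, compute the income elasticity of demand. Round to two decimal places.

At the given point, x = 42.1 − 3.4(27.5) + 0.0577(4100) − 0.4(35) = 42.1 − 93.5 + 236.57 − 14 = 171.17.
∂x/∂Y = +0.0577, so E_I = 0.0577·(4100/171.17) ≈ 1.38.
E_I > 1: normal good (luxury).

1.38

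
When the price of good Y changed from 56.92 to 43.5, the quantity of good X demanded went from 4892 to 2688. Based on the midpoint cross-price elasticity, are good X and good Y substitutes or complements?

substitutes

%ΔQ_x = (2688 − 4892)/[(4892+2688)/2] = -2204/3790 ≈ -0.5815.
%ΔP_y = (43.5 − 56.92)/[(56.92+43.5)/2] ≈ -0.2673.
E_xy = -0.5815/-0.2673 ≈ 2.176.
E_xy > 0, so the goods are substitutes.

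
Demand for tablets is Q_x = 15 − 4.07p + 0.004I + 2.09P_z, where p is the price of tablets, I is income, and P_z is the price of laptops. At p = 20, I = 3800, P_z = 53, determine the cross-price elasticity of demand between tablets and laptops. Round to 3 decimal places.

Substituting, Q_x = 15 − 4.07(20) + 0.004(3800) + 2.09(53) = 15 − 81.4 + 15.2 + 110.77 = 59.57.
∂Q_x/∂P_z = +2.09, so E_xy = 2.09·(53/59.57) ≈ 1.859.
E_xy > 0: the goods are substitutes.

1.859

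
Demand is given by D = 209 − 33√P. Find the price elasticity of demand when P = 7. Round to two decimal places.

-0.36

At P = 7, D = 121.6902.
dD/dP = −33/(2√P) = −33/(2·2.6458).
Point elasticity E = (dD/dP)·(P/D) = -6.2364 × 7/121.6902 ≈ -0.36.
|E| < 1, so demand is inelastic at this price.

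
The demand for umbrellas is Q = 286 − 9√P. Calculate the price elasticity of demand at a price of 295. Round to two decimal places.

At P = 295, Q = 131.4199.
dQ/dP = −9/(2√P) = −9/(2·17.1756).
Point elasticity E = (dQ/dP)·(P/Q) = -0.262 × 295/131.4199 ≈ -0.59.
|E| < 1, so demand is inelastic at this price.

-0.59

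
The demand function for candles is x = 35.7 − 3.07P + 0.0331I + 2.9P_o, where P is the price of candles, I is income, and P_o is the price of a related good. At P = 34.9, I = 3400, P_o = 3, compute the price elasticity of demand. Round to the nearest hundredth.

x = 35.7 − 3.07(34.9) + 0.0331(3400) + 2.9(3) = 35.7 − 107.143 + 112.54 + 8.7 = 49.797.
∂x/∂P = −3.07, so E_p = (−3.07)·(34.9/49.797) ≈ -2.15.
|E_p| > 1: demand is elastic.

-2.15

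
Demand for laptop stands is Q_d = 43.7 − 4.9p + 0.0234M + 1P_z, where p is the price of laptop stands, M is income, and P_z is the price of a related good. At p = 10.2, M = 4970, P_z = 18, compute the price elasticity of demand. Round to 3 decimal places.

-0.390

Substituting, Q_d = 43.7 − 4.9(10.2) + 0.0234(4970) + 1(18) = 43.7 − 49.98 + 116.298 + 18 = 128.018.
∂Q_d/∂p = −4.9, so E_p = (−4.9)·(10.2/128.018) ≈ -0.390.
|E_p| < 1: demand is inelastic.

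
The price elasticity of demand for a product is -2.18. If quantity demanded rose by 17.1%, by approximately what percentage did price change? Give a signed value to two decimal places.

-7.84

%ΔQ ≈ E × %ΔP ⇒ %ΔP = %ΔQ / E = (17.1%)/(-2.18) ≈ -7.84%.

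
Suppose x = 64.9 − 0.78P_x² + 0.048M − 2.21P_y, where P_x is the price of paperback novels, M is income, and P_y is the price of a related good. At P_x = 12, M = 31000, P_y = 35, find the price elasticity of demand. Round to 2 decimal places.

-0.16

x = 64.9 − 0.78(12)² + 0.048(31000) − 2.21(35) = 64.9 − 112.32 + 1488 − 77.35 = 1363.23.
∂x/∂P_x = −2·0.78·P_x = -18.72, so E_p = -18.72·(12/1363.23) ≈ -0.16.
|E_p| < 1: demand is inelastic.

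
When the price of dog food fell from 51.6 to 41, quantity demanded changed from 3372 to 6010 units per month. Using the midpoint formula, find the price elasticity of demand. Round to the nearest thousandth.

-2.456

%Δq = (6010 − 3372)/[(3372 + 6010)/2] = 2638/4691 ≈ 0.5624.
%Δp = (41 − 51.6)/[(51.6 + 41)/2] = -10.6/46.3 ≈ -0.2289.
Arc elasticity E = %Δq/%Δp ≈ 0.5624/-0.2289 ≈ -2.456.
|E| > 1: demand is elastic over this range.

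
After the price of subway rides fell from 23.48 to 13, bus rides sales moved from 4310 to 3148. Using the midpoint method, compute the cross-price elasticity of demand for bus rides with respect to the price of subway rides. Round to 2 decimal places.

0.54

%ΔQ_x = (3148 − 4310)/[(4310+3148)/2] = -1162/3729 ≈ -0.3116.
%ΔP_y = (13 − 23.48)/[(23.48+13)/2] ≈ -0.5746.
E_xy = -0.3116/-0.5746 ≈ 0.54.
E_xy > 0, so bus rides and subway rides are substitutes.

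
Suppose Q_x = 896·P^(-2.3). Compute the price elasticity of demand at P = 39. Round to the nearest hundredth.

For a Cobb–Douglas (constant-elasticity) form Q_x = A·P^α·…, the elasticity with respect to P equals the exponent α at every point.
Here the exponent on P is -2.3, so the price elasticity of demand is -2.30.

-2.30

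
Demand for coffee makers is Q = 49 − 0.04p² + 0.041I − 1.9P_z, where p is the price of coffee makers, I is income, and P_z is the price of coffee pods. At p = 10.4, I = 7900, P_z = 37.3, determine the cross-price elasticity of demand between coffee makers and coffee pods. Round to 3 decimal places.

Evaluating quantity at (p, I, P_z) gives Q = 49 − 0.04(10.4)² + 0.041(7900) − 1.9(37.3) = 49 − 4.3264 + 323.9 − 70.87 = 297.7036.
∂Q/∂P_z = −1.9, so E_xy = -1.9·(37.3/297.7036) ≈ -0.238.
E_xy < 0: the goods are complements.

-0.238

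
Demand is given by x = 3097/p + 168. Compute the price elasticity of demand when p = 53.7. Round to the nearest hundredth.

At p = 53.7, x = 225.6723.
dx/dp = −3097/p² = −1.074.
Point elasticity E = (dx/dp)·(p/x) = -1.074 × 53.7/225.6723 ≈ -0.26.
|E| < 1, so demand is inelastic at this price.

-0.26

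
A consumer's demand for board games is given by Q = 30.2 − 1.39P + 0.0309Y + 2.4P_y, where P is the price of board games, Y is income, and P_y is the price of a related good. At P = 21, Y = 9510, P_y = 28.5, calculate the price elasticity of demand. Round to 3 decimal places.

-0.080

Evaluating quantity at (P, Y, P_y) gives Q = 30.2 − 1.39(21) + 0.0309(9510) + 2.4(28.5) = 30.2 − 29.19 + 293.859 + 68.4 = 363.269.
∂Q/∂P = −1.39, so E_p = (−1.39)·(21/363.269) ≈ -0.080.
|E_p| < 1: demand is inelastic.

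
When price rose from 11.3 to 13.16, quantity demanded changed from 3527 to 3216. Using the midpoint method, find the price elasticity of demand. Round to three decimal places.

%Δq = (3216 − 3527)/[(3527 + 3216)/2] = -311/3371.5 ≈ -0.0922.
%ΔP = (13.16 − 11.3)/[(11.3 + 13.16)/2] = 1.86/12.23 ≈ 0.1521.
Arc elasticity E = %Δq/%ΔP ≈ -0.0922/0.1521 ≈ -0.607.
|E| < 1: demand is inelastic over this range.

-0.607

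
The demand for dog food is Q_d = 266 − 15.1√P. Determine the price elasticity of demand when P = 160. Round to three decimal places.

-1.273

At P = 160, Q_d = 74.9984.
dQ_d/dP = −15.1/(2√P) = −15.1/(2·12.6491).
Point elasticity E = (dQ_d/dP)·(P/Q_d) = -0.5969 × 160/74.9984 ≈ -1.273.
|E| > 1, so demand is elastic at this price.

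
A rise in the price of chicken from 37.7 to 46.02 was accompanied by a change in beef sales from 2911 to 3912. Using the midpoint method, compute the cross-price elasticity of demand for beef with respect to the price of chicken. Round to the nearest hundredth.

1.48

%ΔQ_x = (3912 − 2911)/[(2911+3912)/2] = 1001/3411.5 ≈ 0.2934.
%ΔP_y = (46.02 − 37.7)/[(37.7+46.02)/2] ≈ 0.1988.
E_xy = 0.2934/0.1988 ≈ 1.48.
E_xy > 0, so beef and chicken are substitutes.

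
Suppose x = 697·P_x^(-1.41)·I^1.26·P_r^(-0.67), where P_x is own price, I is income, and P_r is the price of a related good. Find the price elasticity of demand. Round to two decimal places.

For a Cobb–Douglas (constant-elasticity) form x = A·P_x^α·…, the elasticity with respect to P_x equals the exponent α at every point.
Here the exponent on P_x is -1.41, so the price elasticity of demand is -1.41.

-1.41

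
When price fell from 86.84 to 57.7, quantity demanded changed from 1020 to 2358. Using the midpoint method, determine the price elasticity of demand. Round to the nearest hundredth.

%ΔQ = (2358 − 1020)/[(1020 + 2358)/2] = 1338/1689 ≈ 0.7922.
%Δp = (57.7 − 86.84)/[(86.84 + 57.7)/2] = -29.14/72.27 ≈ -0.4032.
Arc elasticity E = %ΔQ/%Δp ≈ 0.7922/-0.4032 ≈ -1.96.
|E| > 1: demand is elastic over this range.

-1.96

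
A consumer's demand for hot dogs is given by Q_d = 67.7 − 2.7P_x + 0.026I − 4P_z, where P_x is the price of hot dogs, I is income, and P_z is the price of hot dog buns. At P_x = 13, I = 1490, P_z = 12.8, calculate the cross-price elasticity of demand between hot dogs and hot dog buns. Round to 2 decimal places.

At the given point, Q_d = 67.7 − 2.7(13) + 0.026(1490) − 4(12.8) = 67.7 − 35.1 + 38.74 − 51.2 = 20.14.
∂Q_d/∂P_z = −4, so E_xy = -4·(12.8/20.14) ≈ -2.54.
E_xy < 0: the goods are complements.

-2.54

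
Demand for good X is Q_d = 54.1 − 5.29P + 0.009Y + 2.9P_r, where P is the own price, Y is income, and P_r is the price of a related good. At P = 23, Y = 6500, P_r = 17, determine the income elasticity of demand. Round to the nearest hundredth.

Substituting, Q_d = 54.1 − 5.29(23) + 0.009(6500) + 2.9(17) = 54.1 − 121.67 + 58.5 + 49.3 = 40.23.
∂Q_d/∂Y = +0.009, so E_I = 0.009·(6500/40.23) ≈ 1.45.
E_I > 1: normal good (luxury).

1.45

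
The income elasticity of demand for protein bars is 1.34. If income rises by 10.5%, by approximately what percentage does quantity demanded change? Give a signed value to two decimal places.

14.07

%ΔQ ≈ E × %ΔI = (1.34) × (10.5%) = 14.07%.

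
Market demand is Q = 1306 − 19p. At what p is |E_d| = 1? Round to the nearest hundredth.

34.37

For linear demand Q = a − bp, E = −bp/(a − bp). |E| = 1 ⇒ bp = a − bp ⇒ p = a/(2b).
p = 1306/(2·19) ≈ 34.37.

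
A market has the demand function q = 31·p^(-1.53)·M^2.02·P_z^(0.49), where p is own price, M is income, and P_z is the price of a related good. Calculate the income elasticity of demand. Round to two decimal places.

For a Cobb–Douglas (constant-elasticity) form q = A·M^α·…, the elasticity with respect to M equals the exponent α at every point.
Here the exponent on M is 2.02, so the income elasticity of demand is 2.02.

2.02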